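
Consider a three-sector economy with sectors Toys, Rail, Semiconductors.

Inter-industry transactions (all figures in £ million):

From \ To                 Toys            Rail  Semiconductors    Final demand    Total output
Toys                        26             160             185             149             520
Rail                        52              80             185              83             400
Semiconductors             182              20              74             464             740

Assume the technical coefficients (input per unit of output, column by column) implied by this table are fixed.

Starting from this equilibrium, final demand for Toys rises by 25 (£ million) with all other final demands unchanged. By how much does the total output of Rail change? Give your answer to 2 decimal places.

Δx_R = 8.37

Technical coefficients a_ij = z_ij / X_j:
  a_TT = 26/520 = 0.05, a_RT = 52/520 = 0.10, a_ST = 182/520 = 0.35
  a_TR = 160/400 = 0.40, a_RR = 80/400 = 0.20, a_SR = 20/400 = 0.05
  a_TS = 185/740 = 0.25, a_RS = 185/740 = 0.25, a_SS = 74/740 = 0.10
I − A =
  [   0.95    -0.40    -0.25]
  [  -0.10     0.80    -0.25]
  [  -0.35    -0.05     0.90]
Cofactors of I−A, C_ij = (−1)^(i+j)·(minor ij) (rows/columns in the sector order above):
  C_11 = (0.80)(0.90) − (-0.25)(-0.05) = 0.7075
  C_12 = −[(-0.10)(0.90) − (-0.25)(-0.35)] = 0.1775
  C_13 = (-0.10)(-0.05) − (0.80)(-0.35) = 0.2850
  C_21 = −[(-0.40)(0.90) − (-0.25)(-0.05)] = 0.3725
  C_22 = (0.95)(0.90) − (-0.25)(-0.35) = 0.7675
  C_23 = −[(0.95)(-0.05) − (-0.40)(-0.35)] = 0.1875
  C_31 = (-0.40)(-0.25) − (-0.25)(0.80) = 0.3000
  C_32 = −[(0.95)(-0.25) − (-0.25)(-0.10)] = 0.2625
  C_33 = (0.95)(0.80) − (-0.40)(-0.10) = 0.7200
det(I−A) = Σ_j (I−A)_1j·C_1j = (0.95)(0.7075) + (-0.40)(0.1775) + (-0.25)(0.2850) = 0.529875
adj(I−A) = Cᵀ =
  [ 0.7075   0.3725   0.3000]
  [ 0.1775   0.7675   0.2625]
  [ 0.2850   0.1875   0.7200]
(I − A)⁻¹ = adj(I−A) / det(I−A) ≈
  [   1.3352     0.7030     0.5662]
  [   0.3350     1.4485     0.4954]
  [   0.5379     0.3539     1.3588]
Δx = (I − A)⁻¹ Δd with Δd having +25 in the Toys component and 0 elsewhere.
So Δx_R = L_RT · (+25), where L_RT = adj(I−A)_RT / det(I−A) = 0.1775 / 0.529875.
Δx_R = 0.1775 × (+25) / 0.529875 = 4.4375 / 0.529875 ≈ 8.37.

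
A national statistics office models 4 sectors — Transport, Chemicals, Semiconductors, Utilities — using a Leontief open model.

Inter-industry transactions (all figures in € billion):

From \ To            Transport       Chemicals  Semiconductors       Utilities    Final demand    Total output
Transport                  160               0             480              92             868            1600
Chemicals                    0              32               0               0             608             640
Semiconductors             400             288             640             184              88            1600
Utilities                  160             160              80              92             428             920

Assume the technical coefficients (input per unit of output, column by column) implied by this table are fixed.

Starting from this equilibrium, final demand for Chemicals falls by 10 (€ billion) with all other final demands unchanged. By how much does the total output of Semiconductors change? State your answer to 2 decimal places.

Technical coefficients a_ij = z_ij / X_j:
  a_TT = 160/1600 = 0.10, a_CT = 0/1600 = 0.00, a_ST = 400/1600 = 0.25, a_UT = 160/1600 = 0.10
  a_TC = 0/640 = 0.00, a_CC = 32/640 = 0.05, a_SC = 288/640 = 0.45, a_UC = 160/640 = 0.25
  a_TS = 480/1600 = 0.30, a_CS = 0/1600 = 0.00, a_SS = 640/1600 = 0.40, a_US = 80/1600 = 0.05
  a_TU = 92/920 = 0.10, a_CU = 0/920 = 0.00, a_SU = 184/920 = 0.20, a_UU = 92/920 = 0.10
I − A =
  [   0.90     0.00    -0.30    -0.10]
  [   0.00     0.95     0.00     0.00]
  [  -0.25    -0.45     0.60    -0.20]
  [  -0.10    -0.25    -0.05     0.90]
Compute the cofactors C_ij = (−1)^(i+j)·(3×3 minor ij) of I−A; the adjugate is their transpose:
adj(I−A) = Cᵀ =
  [ 0.503500   0.153750   0.261250   0.114000]
  [ 0.000000   0.396250   0.000000   0.000000]
  [ 0.232750   0.411250   0.760000   0.194750]
  [ 0.068875   0.150000   0.071250   0.441750]
det(I−A) = Σ_j (I−A)_1j·C_1j = (0.90)(0.503500) + (0.00)(0.000000) + (-0.30)(0.232750) + (-0.10)(0.068875) = 0.3764375
(I − A)⁻¹ = adj(I−A) / det(I−A) ≈
  [   1.3375     0.4084     0.6940     0.3028]
  [   0.0000     1.0526     0.0000     0.0000]
  [   0.6183     1.0925     2.0189     0.5174]
  [   0.1830     0.3985     0.1893     1.1735]
Δx = (I − A)⁻¹ Δd with Δd having -10 in the Chemicals component and 0 elsewhere.
So Δx_S = L_SC · (-10), where L_SC = adj(I−A)_SC / det(I−A) = 0.411250 / 0.3764375.
Δx_S = 0.411250 × (-10) / 0.3764375 = -4.1125 / 0.3764375 ≈ -10.92.

Δx_S = -10.92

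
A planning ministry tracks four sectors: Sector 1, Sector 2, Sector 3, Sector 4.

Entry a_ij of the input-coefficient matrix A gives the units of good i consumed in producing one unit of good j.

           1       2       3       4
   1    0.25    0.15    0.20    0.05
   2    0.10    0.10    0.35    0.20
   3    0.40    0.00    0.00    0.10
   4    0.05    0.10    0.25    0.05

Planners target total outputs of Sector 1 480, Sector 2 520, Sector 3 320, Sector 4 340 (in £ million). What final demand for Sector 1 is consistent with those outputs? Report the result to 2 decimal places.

d_1 = 201.00

I − A =
  [   0.75    -0.15    -0.20    -0.05]
  [  -0.10     0.90    -0.35    -0.20]
  [  -0.40     0.00     1.00    -0.10]
  [  -0.05    -0.10    -0.25     0.95]
d = (I − A) x:
  d_1 = (+0.75)·480 + (-0.15)·520 + (-0.20)·320 + (-0.05)·340 = 201.00
  d_2 = (-0.10)·480 + (+0.90)·520 + (-0.35)·320 + (-0.20)·340 = 240.00
  d_3 = (-0.40)·480 + (+0.00)·520 + (+1.00)·320 + (-0.10)·340 = 94.00
  d_4 = (-0.05)·480 + (-0.10)·520 + (-0.25)·320 + (+0.95)·340 = 167.00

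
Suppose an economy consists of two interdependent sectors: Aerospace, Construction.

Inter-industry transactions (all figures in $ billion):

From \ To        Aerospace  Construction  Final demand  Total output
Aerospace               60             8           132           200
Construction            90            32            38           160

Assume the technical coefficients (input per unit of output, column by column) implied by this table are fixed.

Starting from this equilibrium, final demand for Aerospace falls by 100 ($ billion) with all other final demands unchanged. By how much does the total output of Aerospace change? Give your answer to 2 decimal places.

Technical coefficients a_ij = z_ij / X_j:
  a_11 = 60/200 = 0.30, a_21 = 90/200 = 0.45
  a_12 = 8/160 = 0.05, a_22 = 32/160 = 0.20
I − A =
  [   0.70    -0.05]
  [  -0.45     0.80]
det(I−A) = (0.70)(0.80) − (-0.05)(-0.45) = 0.5375
adj(I−A) = [[0.80, 0.05], [0.45, 0.70]]
(I − A)⁻¹ = adj(I−A) / det(I−A) ≈
  [   1.4884     0.0930]
  [   0.8372     1.3023]
Δx = (I − A)⁻¹ Δd with Δd having -100 in the Aerospace component and 0 elsewhere.
So Δx_1 = L_11 · (-100), where L_11 = adj(I−A)_11 / det(I−A) = 0.80 / 0.5375.
Δx_1 = 0.80 × (-100) / 0.5375 = -80.00 / 0.5375 ≈ -148.84.

Δx_1 = -148.84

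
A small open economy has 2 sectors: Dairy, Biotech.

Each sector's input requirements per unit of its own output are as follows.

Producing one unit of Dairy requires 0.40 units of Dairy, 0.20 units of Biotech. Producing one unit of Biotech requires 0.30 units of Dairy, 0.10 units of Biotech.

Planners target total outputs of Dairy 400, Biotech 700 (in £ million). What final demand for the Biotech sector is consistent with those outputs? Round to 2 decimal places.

I − A =
  [   0.60    -0.30]
  [  -0.20     0.90]
d = (I − A) x:
  d_1 = (+0.60)·400 + (-0.30)·700 = 30.00
  d_2 = (-0.20)·400 + (+0.90)·700 = 550.00

d_2 = 550.00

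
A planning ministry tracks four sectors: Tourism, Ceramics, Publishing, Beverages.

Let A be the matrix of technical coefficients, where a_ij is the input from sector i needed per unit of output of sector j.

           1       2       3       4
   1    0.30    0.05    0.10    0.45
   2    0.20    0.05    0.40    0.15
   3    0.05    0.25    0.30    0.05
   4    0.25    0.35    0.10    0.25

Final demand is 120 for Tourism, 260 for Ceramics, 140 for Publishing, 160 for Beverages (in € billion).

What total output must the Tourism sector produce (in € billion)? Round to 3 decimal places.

I − A =
  [   0.70    -0.05    -0.10    -0.45]
  [  -0.20     0.95    -0.40    -0.15]
  [  -0.05    -0.25     0.70    -0.05]
  [  -0.25    -0.35    -0.10     0.75]
Compute the cofactors C_ij = (−1)^(i+j)·(3×3 minor ij) of I−A; the adjugate is their transpose:
adj(I−A) = Cᵀ =
  [ 0.37150   0.16800   0.18750   0.26900]
  [ 0.15100   0.27800   0.20325   0.15975]
  [ 0.09525   0.12575   0.31425   0.10325]
  [ 0.20700   0.20250   0.19925   0.37775]
det(I−A) = Σ_j (I−A)_1j·C_1j = (0.70)(0.37150) + (-0.05)(0.15100) + (-0.10)(0.09525) + (-0.45)(0.20700) = 0.149825
(I − A)⁻¹ = adj(I−A) / det(I−A) ≈
  [   2.4796     1.1213     1.2515     1.7954]
  [   1.0078     1.8555     1.3566     1.0662]
  [   0.6357     0.8393     2.0974     0.6891]
  [   1.3816     1.3516     1.3299     2.5213]
x = (I − A)⁻¹ d = adj(I−A)·d / det(I−A), with det(I−A) = 0.149825:
  x_1 = (0.37150·120 + 0.16800·260 + 0.18750·140 + 0.26900·160) / 0.149825 = 157.55 / 0.149825 ≈ 1051.560
  x_2 = (0.15100·120 + 0.27800·260 + 0.20325·140 + 0.15975·160) / 0.149825 = 144.415 / 0.149825 ≈ 963.891
  x_3 = (0.09525·120 + 0.12575·260 + 0.31425·140 + 0.10325·160) / 0.149825 = 104.64 / 0.149825 ≈ 698.415
  x_4 = (0.20700·120 + 0.20250·260 + 0.19925·140 + 0.37775·160) / 0.149825 = 165.825 / 0.149825 ≈ 1106.791

x_1 = 1051.560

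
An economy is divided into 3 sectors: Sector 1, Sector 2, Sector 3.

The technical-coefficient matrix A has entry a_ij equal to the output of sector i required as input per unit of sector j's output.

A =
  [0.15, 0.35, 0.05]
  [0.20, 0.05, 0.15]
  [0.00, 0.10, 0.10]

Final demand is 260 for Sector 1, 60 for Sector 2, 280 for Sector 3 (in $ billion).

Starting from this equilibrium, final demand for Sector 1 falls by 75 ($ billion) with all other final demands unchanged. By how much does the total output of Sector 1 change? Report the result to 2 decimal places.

Δx_1 = -96.92

I − A =
  [   0.85    -0.35    -0.05]
  [  -0.20     0.95    -0.15]
  [   0.00    -0.10     0.90]
Cofactors of I−A, C_ij = (−1)^(i+j)·(minor ij) (rows/columns in the sector order above):
  C_11 = (0.95)(0.90) − (-0.15)(-0.10) = 0.8400
  C_12 = −[(-0.20)(0.90) − (-0.15)(0.00)] = 0.1800
  C_13 = (-0.20)(-0.10) − (0.95)(0.00) = 0.0200
  C_21 = −[(-0.35)(0.90) − (-0.05)(-0.10)] = 0.3200
  C_22 = (0.85)(0.90) − (-0.05)(0.00) = 0.7650
  C_23 = −[(0.85)(-0.10) − (-0.35)(0.00)] = 0.0850
  C_31 = (-0.35)(-0.15) − (-0.05)(0.95) = 0.1000
  C_32 = −[(0.85)(-0.15) − (-0.05)(-0.20)] = 0.1375
  C_33 = (0.85)(0.95) − (-0.35)(-0.20) = 0.7375
det(I−A) = Σ_j (I−A)_1j·C_1j = (0.85)(0.8400) + (-0.35)(0.1800) + (-0.05)(0.0200) = 0.6500
adj(I−A) = Cᵀ =
  [ 0.8400   0.3200   0.1000]
  [ 0.1800   0.7650   0.1375]
  [ 0.0200   0.0850   0.7375]
(I − A)⁻¹ = adj(I−A) / det(I−A) ≈
  [   1.2923     0.4923     0.1538]
  [   0.2769     1.1769     0.2115]
  [   0.0308     0.1308     1.1346]
Δx = (I − A)⁻¹ Δd with Δd having -75 in the Sector 1 component and 0 elsewhere.
So Δx_1 = L_11 · (-75), where L_11 = adj(I−A)_11 / det(I−A) = 0.8400 / 0.6500.
Δx_1 = 0.8400 × (-75) / 0.6500 = -63.00 / 0.6500 ≈ -96.92.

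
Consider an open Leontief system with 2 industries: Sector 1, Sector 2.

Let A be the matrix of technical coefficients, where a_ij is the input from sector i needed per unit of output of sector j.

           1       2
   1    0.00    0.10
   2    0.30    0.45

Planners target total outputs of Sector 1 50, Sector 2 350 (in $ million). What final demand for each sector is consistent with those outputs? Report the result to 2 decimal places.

I − A =
  [   1.00    -0.10]
  [  -0.30     0.55]
d = (I − A) x:
  d_1 = (+1.00)·50 + (-0.10)·350 = 15.00
  d_2 = (-0.30)·50 + (+0.55)·350 = 177.50

d_1 = 15.00, d_2 = 177.50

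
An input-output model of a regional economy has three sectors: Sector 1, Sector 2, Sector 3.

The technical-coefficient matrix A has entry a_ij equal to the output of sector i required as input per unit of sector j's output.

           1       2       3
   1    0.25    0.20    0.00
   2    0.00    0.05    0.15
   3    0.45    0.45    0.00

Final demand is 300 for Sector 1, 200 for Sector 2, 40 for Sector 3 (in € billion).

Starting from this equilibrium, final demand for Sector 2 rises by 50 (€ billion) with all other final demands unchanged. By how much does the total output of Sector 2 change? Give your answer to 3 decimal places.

I − A =
  [   0.75    -0.20     0.00]
  [   0.00     0.95    -0.15]
  [  -0.45    -0.45     1.00]
Cofactors of I−A, C_ij = (−1)^(i+j)·(minor ij) (rows/columns in the sector order above):
  C_11 = (0.95)(1.00) − (-0.15)(-0.45) = 0.8825
  C_12 = −[(0.00)(1.00) − (-0.15)(-0.45)] = 0.0675
  C_13 = (0.00)(-0.45) − (0.95)(-0.45) = 0.4275
  C_21 = −[(-0.20)(1.00) − (0.00)(-0.45)] = 0.2000
  C_22 = (0.75)(1.00) − (0.00)(-0.45) = 0.7500
  C_23 = −[(0.75)(-0.45) − (-0.20)(-0.45)] = 0.4275
  C_31 = (-0.20)(-0.15) − (0.00)(0.95) = 0.0300
  C_32 = −[(0.75)(-0.15) − (0.00)(0.00)] = 0.1125
  C_33 = (0.75)(0.95) − (-0.20)(0.00) = 0.7125
det(I−A) = Σ_j (I−A)_1j·C_1j = (0.75)(0.8825) + (-0.20)(0.0675) + (0.00)(0.4275) = 0.648375
adj(I−A) = Cᵀ =
  [ 0.8825   0.2000   0.0300]
  [ 0.0675   0.7500   0.1125]
  [ 0.4275   0.4275   0.7125]
(I − A)⁻¹ = adj(I−A) / det(I−A) ≈
  [   1.3611     0.3085     0.0463]
  [   0.1041     1.1567     0.1735]
  [   0.6593     0.6593     1.0989]
Δx = (I − A)⁻¹ Δd with Δd having +50 in the Sector 2 component and 0 elsewhere.
So Δx_2 = L_22 · (+50), where L_22 = adj(I−A)_22 / det(I−A) = 0.7500 / 0.648375.
Δx_2 = 0.7500 × (+50) / 0.648375 = 37.50 / 0.648375 ≈ 57.837.

Δx_2 = 57.837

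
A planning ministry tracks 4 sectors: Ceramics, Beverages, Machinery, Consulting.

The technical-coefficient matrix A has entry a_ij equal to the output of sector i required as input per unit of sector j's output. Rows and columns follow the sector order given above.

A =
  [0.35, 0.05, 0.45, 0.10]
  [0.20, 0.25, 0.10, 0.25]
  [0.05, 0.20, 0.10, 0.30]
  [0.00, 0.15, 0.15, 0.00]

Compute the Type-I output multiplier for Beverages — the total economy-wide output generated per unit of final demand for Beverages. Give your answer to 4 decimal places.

I − A =
  [   0.65    -0.05    -0.45    -0.10]
  [  -0.20     0.75    -0.10    -0.25]
  [  -0.05    -0.20     0.90    -0.30]
  [   0.00    -0.15    -0.15     1.00]
Compute the cofactors C_ij = (−1)^(i+j)·(3×3 minor ij) of I−A; the adjugate is their transpose:
adj(I−A) = Cᵀ =
  [ 0.575500   0.169500   0.340250   0.202000]
  [ 0.177875   0.532500   0.182375   0.205625]
  [ 0.084625   0.162500   0.450125   0.184125]
  [ 0.039375   0.104250   0.094875   0.381625]
det(I−A) = Σ_j (I−A)_1j·C_1j = (0.65)(0.575500) + (-0.05)(0.177875) + (-0.45)(0.084625) + (-0.10)(0.039375) = 0.3231625
(I − A)⁻¹ = adj(I−A) / det(I−A) ≈
  [   1.78084     0.52450     1.05288     0.62507]
  [   0.55042     1.64778     0.56434     0.63629]
  [   0.26187     0.50284     1.39288     0.56976]
  [   0.12184     0.32259     0.29358     1.18091]
The output multiplier for sector j is the column-j sum of the Leontief inverse (I − A)⁻¹ = adj(I−A) / det(I−A).
Column 2 of adj(I−A): (0.169500, 0.532500, 0.162500, 0.104250); det(I−A) = 0.3231625.
m_2 = (0.169500 + 0.532500 + 0.162500 + 0.104250) / 0.3231625 = 0.96875 / 0.3231625 ≈ 2.9977.

m_2 = 2.9977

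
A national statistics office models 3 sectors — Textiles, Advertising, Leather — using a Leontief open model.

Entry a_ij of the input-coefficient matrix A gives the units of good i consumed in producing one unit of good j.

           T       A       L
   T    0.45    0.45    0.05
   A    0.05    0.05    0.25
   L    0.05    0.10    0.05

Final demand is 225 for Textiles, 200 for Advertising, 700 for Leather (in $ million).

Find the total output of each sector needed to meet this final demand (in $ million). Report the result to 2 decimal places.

I − A =
  [   0.55    -0.45    -0.05]
  [  -0.05     0.95    -0.25]
  [  -0.05    -0.10     0.95]
Cofactors of I−A, C_ij = (−1)^(i+j)·(minor ij) (rows/columns in the sector order above):
  C_11 = (0.95)(0.95) − (-0.25)(-0.10) = 0.8775
  C_12 = −[(-0.05)(0.95) − (-0.25)(-0.05)] = 0.0600
  C_13 = (-0.05)(-0.10) − (0.95)(-0.05) = 0.0525
  C_21 = −[(-0.45)(0.95) − (-0.05)(-0.10)] = 0.4325
  C_22 = (0.55)(0.95) − (-0.05)(-0.05) = 0.5200
  C_23 = −[(0.55)(-0.10) − (-0.45)(-0.05)] = 0.0775
  C_31 = (-0.45)(-0.25) − (-0.05)(0.95) = 0.1600
  C_32 = −[(0.55)(-0.25) − (-0.05)(-0.05)] = 0.1400
  C_33 = (0.55)(0.95) − (-0.45)(-0.05) = 0.5000
det(I−A) = Σ_j (I−A)_1j·C_1j = (0.55)(0.8775) + (-0.45)(0.0600) + (-0.05)(0.0525) = 0.4530
adj(I−A) = Cᵀ =
  [ 0.8775   0.4325   0.1600]
  [ 0.0600   0.5200   0.1400]
  [ 0.0525   0.0775   0.5000]
(I − A)⁻¹ = adj(I−A) / det(I−A) ≈
  [   1.9371     0.9547     0.3532]
  [   0.1325     1.1479     0.3091]
  [   0.1159     0.1711     1.1038]
x = (I − A)⁻¹ d = adj(I−A)·d / det(I−A), with det(I−A) = 0.4530:
  x_T = (0.8775·225 + 0.4325·200 + 0.1600·700) / 0.4530 = 395.9375 / 0.4530 ≈ 874.03
  x_A = (0.0600·225 + 0.5200·200 + 0.1400·700) / 0.4530 = 215.50 / 0.4530 ≈ 475.72
  x_L = (0.0525·225 + 0.0775·200 + 0.5000·700) / 0.4530 = 377.3125 / 0.4530 ≈ 832.92

x_T = 874.03, x_A = 475.72, x_L = 832.92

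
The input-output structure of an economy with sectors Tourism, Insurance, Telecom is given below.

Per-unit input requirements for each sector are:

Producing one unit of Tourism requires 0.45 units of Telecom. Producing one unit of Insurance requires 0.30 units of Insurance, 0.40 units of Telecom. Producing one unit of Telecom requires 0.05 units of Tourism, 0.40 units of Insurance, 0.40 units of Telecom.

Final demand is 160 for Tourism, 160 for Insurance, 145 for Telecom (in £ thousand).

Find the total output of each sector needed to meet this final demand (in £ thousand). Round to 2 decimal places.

I − A =
  [   1.00     0.00    -0.05]
  [   0.00     0.70    -0.40]
  [  -0.45    -0.40     0.60]
Cofactors of I−A, C_ij = (−1)^(i+j)·(minor ij) (rows/columns in the sector order above):
  C_11 = (0.70)(0.60) − (-0.40)(-0.40) = 0.2600
  C_12 = −[(0.00)(0.60) − (-0.40)(-0.45)] = 0.1800
  C_13 = (0.00)(-0.40) − (0.70)(-0.45) = 0.3150
  C_21 = −[(0.00)(0.60) − (-0.05)(-0.40)] = 0.0200
  C_22 = (1.00)(0.60) − (-0.05)(-0.45) = 0.5775
  C_23 = −[(1.00)(-0.40) − (0.00)(-0.45)] = 0.4000
  C_31 = (0.00)(-0.40) − (-0.05)(0.70) = 0.0350
  C_32 = −[(1.00)(-0.40) − (-0.05)(0.00)] = 0.4000
  C_33 = (1.00)(0.70) − (0.00)(0.00) = 0.7000
det(I−A) = Σ_j (I−A)_1j·C_1j = (1.00)(0.2600) + (0.00)(0.1800) + (-0.05)(0.3150) = 0.24425
adj(I−A) = Cᵀ =
  [ 0.2600   0.0200   0.0350]
  [ 0.1800   0.5775   0.4000]
  [ 0.3150   0.4000   0.7000]
(I − A)⁻¹ = adj(I−A) / det(I−A) ≈
  [   1.0645     0.0819     0.1433]
  [   0.7369     2.3644     1.6377]
  [   1.2897     1.6377     2.8659]
x = (I − A)⁻¹ d = adj(I−A)·d / det(I−A), with det(I−A) = 0.24425:
  x_1 = (0.2600·160 + 0.0200·160 + 0.0350·145) / 0.24425 = 49.875 / 0.24425 ≈ 204.20
  x_2 = (0.1800·160 + 0.5775·160 + 0.4000·145) / 0.24425 = 179.20 / 0.24425 ≈ 733.67
  x_3 = (0.3150·160 + 0.4000·160 + 0.7000·145) / 0.24425 = 215.90 / 0.24425 ≈ 883.93

x_1 = 204.20, x_2 = 733.67, x_3 = 883.93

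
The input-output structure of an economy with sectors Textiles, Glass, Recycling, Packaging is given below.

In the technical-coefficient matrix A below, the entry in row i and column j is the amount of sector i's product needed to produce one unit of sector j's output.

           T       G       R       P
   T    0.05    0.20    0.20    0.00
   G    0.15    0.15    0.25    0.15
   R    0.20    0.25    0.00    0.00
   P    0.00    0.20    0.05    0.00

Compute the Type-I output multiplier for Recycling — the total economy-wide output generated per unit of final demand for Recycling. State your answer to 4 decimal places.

I − A =
  [   0.95    -0.20    -0.20     0.00]
  [  -0.15     0.85    -0.25    -0.15]
  [  -0.20    -0.25     1.00     0.00]
  [   0.00    -0.20    -0.05     1.00]
Compute the cofactors C_ij = (−1)^(i+j)·(3×3 minor ij) of I−A; the adjugate is their transpose:
adj(I−A) = Cᵀ =
  [ 0.755625   0.250000   0.215500   0.037500]
  [ 0.201500   0.910000   0.274625   0.136500]
  [ 0.201500   0.277500   0.749000   0.041625]
  [ 0.050375   0.195875   0.092375   0.666625]
det(I−A) = Σ_j (I−A)_1j·C_1j = (0.95)(0.755625) + (-0.20)(0.201500) + (-0.20)(0.201500) + (0.00)(0.050375) = 0.63724375
(I − A)⁻¹ = adj(I−A) / det(I−A) ≈
  [   1.18577     0.39231     0.33818     0.05885]
  [   0.31621     1.42802     0.43096     0.21420]
  [   0.31621     0.43547     1.17537     0.06532]
  [   0.07905     0.30738     0.14496     1.04611]
The output multiplier for sector j is the column-j sum of the Leontief inverse (I − A)⁻¹ = adj(I−A) / det(I−A).
Column R of adj(I−A): (0.215500, 0.274625, 0.749000, 0.092375); det(I−A) = 0.63724375.
m_R = (0.215500 + 0.274625 + 0.749000 + 0.092375) / 0.63724375 = 1.3315 / 0.63724375 ≈ 2.0895.

m_R = 2.0895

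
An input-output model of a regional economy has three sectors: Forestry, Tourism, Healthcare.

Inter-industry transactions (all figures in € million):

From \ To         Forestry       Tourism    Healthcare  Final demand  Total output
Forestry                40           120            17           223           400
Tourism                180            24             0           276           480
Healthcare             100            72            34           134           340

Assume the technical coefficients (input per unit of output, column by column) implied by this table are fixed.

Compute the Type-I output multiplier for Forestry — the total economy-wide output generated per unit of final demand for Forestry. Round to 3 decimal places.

m_F = 2.397

Technical coefficients a_ij = z_ij / X_j:
  a_FF = 40/400 = 0.10, a_TF = 180/400 = 0.45, a_HF = 100/400 = 0.25
  a_FT = 120/480 = 0.25, a_TT = 24/480 = 0.05, a_HT = 72/480 = 0.15
  a_FH = 17/340 = 0.05, a_TH = 0/340 = 0.00, a_HH = 34/340 = 0.10
I − A =
  [   0.90    -0.25    -0.05]
  [  -0.45     0.95     0.00]
  [  -0.25    -0.15     0.90]
Cofactors of I−A, C_ij = (−1)^(i+j)·(minor ij) (rows/columns in the sector order above):
  C_11 = (0.95)(0.90) − (0.00)(-0.15) = 0.8550
  C_12 = −[(-0.45)(0.90) − (0.00)(-0.25)] = 0.4050
  C_13 = (-0.45)(-0.15) − (0.95)(-0.25) = 0.3050
  C_21 = −[(-0.25)(0.90) − (-0.05)(-0.15)] = 0.2325
  C_22 = (0.90)(0.90) − (-0.05)(-0.25) = 0.7975
  C_23 = −[(0.90)(-0.15) − (-0.25)(-0.25)] = 0.1975
  C_31 = (-0.25)(0.00) − (-0.05)(0.95) = 0.0475
  C_32 = −[(0.90)(0.00) − (-0.05)(-0.45)] = 0.0225
  C_33 = (0.90)(0.95) − (-0.25)(-0.45) = 0.7425
det(I−A) = Σ_j (I−A)_1j·C_1j = (0.90)(0.8550) + (-0.25)(0.4050) + (-0.05)(0.3050) = 0.6530
adj(I−A) = Cᵀ =
  [ 0.8550   0.2325   0.0475]
  [ 0.4050   0.7975   0.0225]
  [ 0.3050   0.1975   0.7425]
(I − A)⁻¹ = adj(I−A) / det(I−A) ≈
  [   1.3093     0.3560     0.0727]
  [   0.6202     1.2213     0.0345]
  [   0.4671     0.3025     1.1371]
The output multiplier for sector j is the column-j sum of the Leontief inverse (I − A)⁻¹ = adj(I−A) / det(I−A).
Column F of adj(I−A): (0.8550, 0.4050, 0.3050); det(I−A) = 0.6530.
m_F = (0.8550 + 0.4050 + 0.3050) / 0.6530 = 1.565 / 0.6530 ≈ 2.397.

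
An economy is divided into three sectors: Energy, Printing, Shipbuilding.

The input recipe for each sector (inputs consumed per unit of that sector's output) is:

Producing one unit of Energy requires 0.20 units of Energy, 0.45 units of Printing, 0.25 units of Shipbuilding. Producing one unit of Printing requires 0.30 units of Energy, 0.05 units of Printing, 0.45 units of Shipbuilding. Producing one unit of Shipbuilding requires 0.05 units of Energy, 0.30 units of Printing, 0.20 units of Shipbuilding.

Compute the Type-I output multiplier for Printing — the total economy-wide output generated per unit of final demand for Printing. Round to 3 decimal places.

I − A =
  [   0.80    -0.30    -0.05]
  [  -0.45     0.95    -0.30]
  [  -0.25    -0.45     0.80]
Cofactors of I−A, C_ij = (−1)^(i+j)·(minor ij) (rows/columns in the sector order above):
  C_11 = (0.95)(0.80) − (-0.30)(-0.45) = 0.6250
  C_12 = −[(-0.45)(0.80) − (-0.30)(-0.25)] = 0.4350
  C_13 = (-0.45)(-0.45) − (0.95)(-0.25) = 0.4400
  C_21 = −[(-0.30)(0.80) − (-0.05)(-0.45)] = 0.2625
  C_22 = (0.80)(0.80) − (-0.05)(-0.25) = 0.6275
  C_23 = −[(0.80)(-0.45) − (-0.30)(-0.25)] = 0.4350
  C_31 = (-0.30)(-0.30) − (-0.05)(0.95) = 0.1375
  C_32 = −[(0.80)(-0.30) − (-0.05)(-0.45)] = 0.2625
  C_33 = (0.80)(0.95) − (-0.30)(-0.45) = 0.6250
det(I−A) = Σ_j (I−A)_1j·C_1j = (0.80)(0.6250) + (-0.30)(0.4350) + (-0.05)(0.4400) = 0.3475
adj(I−A) = Cᵀ =
  [ 0.6250   0.2625   0.1375]
  [ 0.4350   0.6275   0.2625]
  [ 0.4400   0.4350   0.6250]
(I − A)⁻¹ = adj(I−A) / det(I−A) ≈
  [   1.7986     0.7554     0.3957]
  [   1.2518     1.8058     0.7554]
  [   1.2662     1.2518     1.7986]
The output multiplier for sector j is the column-j sum of the Leontief inverse (I − A)⁻¹ = adj(I−A) / det(I−A).
Column P of adj(I−A): (0.2625, 0.6275, 0.4350); det(I−A) = 0.3475.
m_P = (0.2625 + 0.6275 + 0.4350) / 0.3475 = 1.325 / 0.3475 ≈ 3.813.

m_P = 3.813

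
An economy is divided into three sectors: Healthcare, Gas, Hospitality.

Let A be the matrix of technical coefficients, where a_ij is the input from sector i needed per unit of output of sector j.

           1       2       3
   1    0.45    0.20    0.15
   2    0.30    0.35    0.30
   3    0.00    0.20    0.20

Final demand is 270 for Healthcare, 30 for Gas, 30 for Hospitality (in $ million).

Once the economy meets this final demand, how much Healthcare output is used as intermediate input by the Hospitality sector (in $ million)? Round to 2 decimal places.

I − A =
  [   0.55    -0.20    -0.15]
  [  -0.30     0.65    -0.30]
  [   0.00    -0.20     0.80]
Cofactors of I−A, C_ij = (−1)^(i+j)·(minor ij) (rows/columns in the sector order above):
  C_11 = (0.65)(0.80) − (-0.30)(-0.20) = 0.4600
  C_12 = −[(-0.30)(0.80) − (-0.30)(0.00)] = 0.2400
  C_13 = (-0.30)(-0.20) − (0.65)(0.00) = 0.0600
  C_21 = −[(-0.20)(0.80) − (-0.15)(-0.20)] = 0.1900
  C_22 = (0.55)(0.80) − (-0.15)(0.00) = 0.4400
  C_23 = −[(0.55)(-0.20) − (-0.20)(0.00)] = 0.1100
  C_31 = (-0.20)(-0.30) − (-0.15)(0.65) = 0.1575
  C_32 = −[(0.55)(-0.30) − (-0.15)(-0.30)] = 0.2100
  C_33 = (0.55)(0.65) − (-0.20)(-0.30) = 0.2975
det(I−A) = Σ_j (I−A)_1j·C_1j = (0.55)(0.4600) + (-0.20)(0.2400) + (-0.15)(0.0600) = 0.1960
adj(I−A) = Cᵀ =
  [ 0.4600   0.1900   0.1575]
  [ 0.2400   0.4400   0.2100]
  [ 0.0600   0.1100   0.2975]
(I − A)⁻¹ = adj(I−A) / det(I−A) ≈
  [   2.3469     0.9694     0.8036]
  [   1.2245     2.2449     1.0714]
  [   0.3061     0.5612     1.5179]
First solve x = (I − A)⁻¹ d = adj(I−A)·d / det(I−A); in particular x_3 = (0.0600·270 + 0.1100·30 + 0.2975·30) / 0.1960 = 28.425 / 0.1960 ≈ 145.0255.
Intermediate flow from 1 to 3: z_13 = a_13 · x_3 = 0.15 × 28.425 / 0.1960 = 4.26375 / 0.1960 ≈ 21.75.

z_13 = 21.75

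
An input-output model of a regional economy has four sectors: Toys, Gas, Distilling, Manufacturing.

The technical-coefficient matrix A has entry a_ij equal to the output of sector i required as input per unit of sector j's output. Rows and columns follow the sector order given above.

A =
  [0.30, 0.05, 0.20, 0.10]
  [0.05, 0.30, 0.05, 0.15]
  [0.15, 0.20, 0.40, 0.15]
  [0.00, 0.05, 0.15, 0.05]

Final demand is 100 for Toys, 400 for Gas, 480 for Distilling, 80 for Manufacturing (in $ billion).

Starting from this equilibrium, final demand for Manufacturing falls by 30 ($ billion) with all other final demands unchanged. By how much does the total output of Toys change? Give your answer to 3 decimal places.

I − A =
  [   0.70    -0.05    -0.20    -0.10]
  [  -0.05     0.70    -0.05    -0.15]
  [  -0.15    -0.20     0.60    -0.15]
  [   0.00    -0.05    -0.15     0.95]
Compute the cofactors C_ij = (−1)^(i+j)·(3×3 minor ij) of I−A; the adjugate is their transpose:
adj(I−A) = Cᵀ =
  [ 0.364375   0.072875   0.145750   0.072875]
  [ 0.037875   0.352500   0.059250   0.069000]
  [ 0.108500   0.146125   0.457625   0.106750]
  [ 0.019125   0.041625   0.075375   0.262125]
det(I−A) = Σ_j (I−A)_1j·C_1j = (0.70)(0.364375) + (-0.05)(0.037875) + (-0.20)(0.108500) + (-0.10)(0.019125) = 0.22955625
(I − A)⁻¹ = adj(I−A) / det(I−A) ≈
  [   1.5873     0.3175     0.6349     0.3175]
  [   0.1650     1.5356     0.2581     0.3006]
  [   0.4727     0.6366     1.9935     0.4650]
  [   0.0833     0.1813     0.3284     1.1419]
Δx = (I − A)⁻¹ Δd with Δd having -30 in the Manufacturing component and 0 elsewhere.
So Δx_T = L_TM · (-30), where L_TM = adj(I−A)_TM / det(I−A) = 0.072875 / 0.22955625.
Δx_T = 0.072875 × (-30) / 0.22955625 = -2.18625 / 0.22955625 ≈ -9.524.

Δx_T = -9.524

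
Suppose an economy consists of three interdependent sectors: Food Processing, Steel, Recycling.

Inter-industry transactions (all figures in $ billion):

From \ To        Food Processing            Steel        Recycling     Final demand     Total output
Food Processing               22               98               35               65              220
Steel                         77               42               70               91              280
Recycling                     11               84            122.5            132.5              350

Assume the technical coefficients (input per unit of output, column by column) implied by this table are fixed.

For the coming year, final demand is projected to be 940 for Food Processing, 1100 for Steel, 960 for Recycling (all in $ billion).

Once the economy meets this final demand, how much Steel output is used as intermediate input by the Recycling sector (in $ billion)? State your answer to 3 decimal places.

Technical coefficients a_ij = z_ij / X_j:
  a_11 = 22/220 = 0.10, a_21 = 77/220 = 0.35, a_31 = 11/220 = 0.05
  a_12 = 98/280 = 0.35, a_22 = 42/280 = 0.15, a_32 = 84/280 = 0.30
  a_13 = 35/350 = 0.10, a_23 = 70/350 = 0.20, a_33 = 122.5/350 = 0.35
I − A =
  [   0.90    -0.35    -0.10]
  [  -0.35     0.85    -0.20]
  [  -0.05    -0.30     0.65]
Cofactors of I−A, C_ij = (−1)^(i+j)·(minor ij) (rows/columns in the sector order above):
  C_11 = (0.85)(0.65) − (-0.20)(-0.30) = 0.4925
  C_12 = −[(-0.35)(0.65) − (-0.20)(-0.05)] = 0.2375
  C_13 = (-0.35)(-0.30) − (0.85)(-0.05) = 0.1475
  C_21 = −[(-0.35)(0.65) − (-0.10)(-0.30)] = 0.2575
  C_22 = (0.90)(0.65) − (-0.10)(-0.05) = 0.5800
  C_23 = −[(0.90)(-0.30) − (-0.35)(-0.05)] = 0.2875
  C_31 = (-0.35)(-0.20) − (-0.10)(0.85) = 0.1550
  C_32 = −[(0.90)(-0.20) − (-0.10)(-0.35)] = 0.2150
  C_33 = (0.90)(0.85) − (-0.35)(-0.35) = 0.6425
det(I−A) = Σ_j (I−A)_1j·C_1j = (0.90)(0.4925) + (-0.35)(0.2375) + (-0.10)(0.1475) = 0.345375
adj(I−A) = Cᵀ =
  [ 0.4925   0.2575   0.1550]
  [ 0.2375   0.5800   0.2150]
  [ 0.1475   0.2875   0.6425]
(I − A)⁻¹ = adj(I−A) / det(I−A) ≈
  [   1.4260     0.7456     0.4488]
  [   0.6877     1.6793     0.6225]
  [   0.4271     0.8324     1.8603]
First solve x = (I − A)⁻¹ d = adj(I−A)·d / det(I−A); in particular x_3 = (0.1475·940 + 0.2875·1100 + 0.6425·960) / 0.345375 = 1071.70 / 0.345375 ≈ 3103.00398.
Intermediate flow from 2 to 3: z_23 = a_23 · x_3 = 0.20 × 1071.70 / 0.345375 = 214.34 / 0.345375 ≈ 620.601.

z_23 = 620.601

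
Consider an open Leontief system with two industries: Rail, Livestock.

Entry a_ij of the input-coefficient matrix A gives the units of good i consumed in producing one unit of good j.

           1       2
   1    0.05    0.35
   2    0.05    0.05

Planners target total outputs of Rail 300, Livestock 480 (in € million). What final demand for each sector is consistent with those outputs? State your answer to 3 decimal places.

d_1 = 117.000, d_2 = 441.000

I − A =
  [   0.95    -0.35]
  [  -0.05     0.95]
d = (I − A) x:
  d_1 = (+0.95)·300 + (-0.35)·480 = 117.000
  d_2 = (-0.05)·300 + (+0.95)·480 = 441.000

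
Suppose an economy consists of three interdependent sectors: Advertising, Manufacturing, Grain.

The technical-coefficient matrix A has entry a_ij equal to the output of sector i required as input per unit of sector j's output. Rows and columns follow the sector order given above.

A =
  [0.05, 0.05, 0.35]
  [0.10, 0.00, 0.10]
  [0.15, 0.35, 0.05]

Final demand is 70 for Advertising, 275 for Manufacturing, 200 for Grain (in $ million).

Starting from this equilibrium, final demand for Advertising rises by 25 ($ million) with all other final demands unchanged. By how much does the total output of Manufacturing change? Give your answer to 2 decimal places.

I − A =
  [   0.95    -0.05    -0.35]
  [  -0.10     1.00    -0.10]
  [  -0.15    -0.35     0.95]
Cofactors of I−A, C_ij = (−1)^(i+j)·(minor ij) (rows/columns in the sector order above):
  C_11 = (1.00)(0.95) − (-0.10)(-0.35) = 0.9150
  C_12 = −[(-0.10)(0.95) − (-0.10)(-0.15)] = 0.1100
  C_13 = (-0.10)(-0.35) − (1.00)(-0.15) = 0.1850
  C_21 = −[(-0.05)(0.95) − (-0.35)(-0.35)] = 0.1700
  C_22 = (0.95)(0.95) − (-0.35)(-0.15) = 0.8500
  C_23 = −[(0.95)(-0.35) − (-0.05)(-0.15)] = 0.3400
  C_31 = (-0.05)(-0.10) − (-0.35)(1.00) = 0.3550
  C_32 = −[(0.95)(-0.10) − (-0.35)(-0.10)] = 0.1300
  C_33 = (0.95)(1.00) − (-0.05)(-0.10) = 0.9450
det(I−A) = Σ_j (I−A)_1j·C_1j = (0.95)(0.9150) + (-0.05)(0.1100) + (-0.35)(0.1850) = 0.7990
adj(I−A) = Cᵀ =
  [ 0.9150   0.1700   0.3550]
  [ 0.1100   0.8500   0.1300]
  [ 0.1850   0.3400   0.9450]
(I − A)⁻¹ = adj(I−A) / det(I−A) ≈
  [   1.1452     0.2128     0.4443]
  [   0.1377     1.0638     0.1627]
  [   0.2315     0.4255     1.1827]
Δx = (I − A)⁻¹ Δd with Δd having +25 in the Advertising component and 0 elsewhere.
So Δx_2 = L_21 · (+25), where L_21 = adj(I−A)_21 / det(I−A) = 0.1100 / 0.7990.
Δx_2 = 0.1100 × (+25) / 0.7990 = 2.75 / 0.7990 ≈ 3.44.

Δx_2 = 3.44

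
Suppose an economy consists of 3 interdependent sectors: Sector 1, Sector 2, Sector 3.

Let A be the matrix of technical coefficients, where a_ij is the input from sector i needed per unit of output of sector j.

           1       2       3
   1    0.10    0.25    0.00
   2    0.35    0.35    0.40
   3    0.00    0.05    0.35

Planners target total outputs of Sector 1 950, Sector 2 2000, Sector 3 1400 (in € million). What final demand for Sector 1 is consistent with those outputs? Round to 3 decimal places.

d_1 = 355.000

I − A =
  [   0.90    -0.25     0.00]
  [  -0.35     0.65    -0.40]
  [   0.00    -0.05     0.65]
d = (I − A) x:
  d_1 = (+0.90)·950 + (-0.25)·2000 + (+0.00)·1400 = 355.000
  d_2 = (-0.35)·950 + (+0.65)·2000 + (-0.40)·1400 = 407.500
  d_3 = (+0.00)·950 + (-0.05)·2000 + (+0.65)·1400 = 810.000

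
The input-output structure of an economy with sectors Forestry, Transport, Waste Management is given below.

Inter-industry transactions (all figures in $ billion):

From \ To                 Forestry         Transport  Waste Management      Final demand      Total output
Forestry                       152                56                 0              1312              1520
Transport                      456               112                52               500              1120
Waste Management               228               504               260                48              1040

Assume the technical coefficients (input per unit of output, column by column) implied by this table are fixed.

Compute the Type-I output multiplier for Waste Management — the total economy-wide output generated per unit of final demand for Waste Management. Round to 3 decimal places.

m_3 = 1.464

Technical coefficients a_ij = z_ij / X_j:
  a_11 = 152/1520 = 0.10, a_21 = 456/1520 = 0.30, a_31 = 228/1520 = 0.15
  a_12 = 56/1120 = 0.05, a_22 = 112/1120 = 0.10, a_32 = 504/1120 = 0.45
  a_13 = 0/1040 = 0.00, a_23 = 52/1040 = 0.05, a_33 = 260/1040 = 0.25
I − A =
  [   0.90    -0.05     0.00]
  [  -0.30     0.90    -0.05]
  [  -0.15    -0.45     0.75]
Cofactors of I−A, C_ij = (−1)^(i+j)·(minor ij) (rows/columns in the sector order above):
  C_11 = (0.90)(0.75) − (-0.05)(-0.45) = 0.6525
  C_12 = −[(-0.30)(0.75) − (-0.05)(-0.15)] = 0.2325
  C_13 = (-0.30)(-0.45) − (0.90)(-0.15) = 0.2700
  C_21 = −[(-0.05)(0.75) − (0.00)(-0.45)] = 0.0375
  C_22 = (0.90)(0.75) − (0.00)(-0.15) = 0.6750
  C_23 = −[(0.90)(-0.45) − (-0.05)(-0.15)] = 0.4125
  C_31 = (-0.05)(-0.05) − (0.00)(0.90) = 0.0025
  C_32 = −[(0.90)(-0.05) − (0.00)(-0.30)] = 0.0450
  C_33 = (0.90)(0.90) − (-0.05)(-0.30) = 0.7950
det(I−A) = Σ_j (I−A)_1j·C_1j = (0.90)(0.6525) + (-0.05)(0.2325) + (0.00)(0.2700) = 0.575625
adj(I−A) = Cᵀ =
  [ 0.6525   0.0375   0.0025]
  [ 0.2325   0.6750   0.0450]
  [ 0.2700   0.4125   0.7950]
(I − A)⁻¹ = adj(I−A) / det(I−A) ≈
  [   1.1336     0.0651     0.0043]
  [   0.4039     1.1726     0.0782]
  [   0.4691     0.7166     1.3811]
The output multiplier for sector j is the column-j sum of the Leontief inverse (I − A)⁻¹ = adj(I−A) / det(I−A).
Column 3 of adj(I−A): (0.0025, 0.0450, 0.7950); det(I−A) = 0.575625.
m_3 = (0.0025 + 0.0450 + 0.7950) / 0.575625 = 0.8425 / 0.575625 ≈ 1.464.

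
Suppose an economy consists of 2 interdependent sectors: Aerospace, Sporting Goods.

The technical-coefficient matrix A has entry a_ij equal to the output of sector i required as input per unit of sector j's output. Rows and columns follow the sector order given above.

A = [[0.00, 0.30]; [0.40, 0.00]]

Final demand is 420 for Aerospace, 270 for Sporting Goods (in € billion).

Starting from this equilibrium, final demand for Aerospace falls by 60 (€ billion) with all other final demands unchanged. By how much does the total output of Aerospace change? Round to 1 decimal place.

Δx_1 = -68.2

I − A =
  [   1.00    -0.30]
  [  -0.40     1.00]
det(I−A) = (1.00)(1.00) − (-0.30)(-0.40) = 0.8800
adj(I−A) = [[1.00, 0.30], [0.40, 1.00]]
(I − A)⁻¹ = adj(I−A) / det(I−A) ≈
  [   1.1364     0.3409]
  [   0.4545     1.1364]
Δx = (I − A)⁻¹ Δd with Δd having -60 in the Aerospace component and 0 elsewhere.
So Δx_1 = L_11 · (-60), where L_11 = adj(I−A)_11 / det(I−A) = 1.00 / 0.8800.
Δx_1 = 1.00 × (-60) / 0.8800 = -60.00 / 0.8800 ≈ -68.2.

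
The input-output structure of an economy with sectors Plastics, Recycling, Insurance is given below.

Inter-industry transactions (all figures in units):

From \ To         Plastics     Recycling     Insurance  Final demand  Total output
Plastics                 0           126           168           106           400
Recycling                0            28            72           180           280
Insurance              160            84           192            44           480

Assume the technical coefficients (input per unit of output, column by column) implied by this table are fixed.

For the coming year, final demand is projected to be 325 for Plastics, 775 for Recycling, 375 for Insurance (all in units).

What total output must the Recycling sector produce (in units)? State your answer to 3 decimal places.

x_R = 1263.889

Technical coefficients a_ij = z_ij / X_j:
  a_PP = 0/400 = 0.00, a_RP = 0/400 = 0.00, a_IP = 160/400 = 0.40
  a_PR = 126/280 = 0.45, a_RR = 28/280 = 0.10, a_IR = 84/280 = 0.30
  a_PI = 168/480 = 0.35, a_RI = 72/480 = 0.15, a_II = 192/480 = 0.40
I − A =
  [   1.00    -0.45    -0.35]
  [   0.00     0.90    -0.15]
  [  -0.40    -0.30     0.60]
Cofactors of I−A, C_ij = (−1)^(i+j)·(minor ij) (rows/columns in the sector order above):
  C_11 = (0.90)(0.60) − (-0.15)(-0.30) = 0.4950
  C_12 = −[(0.00)(0.60) − (-0.15)(-0.40)] = 0.0600
  C_13 = (0.00)(-0.30) − (0.90)(-0.40) = 0.3600
  C_21 = −[(-0.45)(0.60) − (-0.35)(-0.30)] = 0.3750
  C_22 = (1.00)(0.60) − (-0.35)(-0.40) = 0.4600
  C_23 = −[(1.00)(-0.30) − (-0.45)(-0.40)] = 0.4800
  C_31 = (-0.45)(-0.15) − (-0.35)(0.90) = 0.3825
  C_32 = −[(1.00)(-0.15) − (-0.35)(0.00)] = 0.1500
  C_33 = (1.00)(0.90) − (-0.45)(0.00) = 0.9000
det(I−A) = Σ_j (I−A)_1j·C_1j = (1.00)(0.4950) + (-0.45)(0.0600) + (-0.35)(0.3600) = 0.3420
adj(I−A) = Cᵀ =
  [ 0.4950   0.3750   0.3825]
  [ 0.0600   0.4600   0.1500]
  [ 0.3600   0.4800   0.9000]
(I − A)⁻¹ = adj(I−A) / det(I−A) ≈
  [   1.4474     1.0965     1.1184]
  [   0.1754     1.3450     0.4386]
  [   1.0526     1.4035     2.6316]
x = (I − A)⁻¹ d = adj(I−A)·d / det(I−A), with det(I−A) = 0.3420:
  x_P = (0.4950·325 + 0.3750·775 + 0.3825·375) / 0.3420 = 594.9375 / 0.3420 ≈ 1739.583
  x_R = (0.0600·325 + 0.4600·775 + 0.1500·375) / 0.3420 = 432.25 / 0.3420 ≈ 1263.889
  x_I = (0.3600·325 + 0.4800·775 + 0.9000·375) / 0.3420 = 826.50 / 0.3420 ≈ 2416.667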